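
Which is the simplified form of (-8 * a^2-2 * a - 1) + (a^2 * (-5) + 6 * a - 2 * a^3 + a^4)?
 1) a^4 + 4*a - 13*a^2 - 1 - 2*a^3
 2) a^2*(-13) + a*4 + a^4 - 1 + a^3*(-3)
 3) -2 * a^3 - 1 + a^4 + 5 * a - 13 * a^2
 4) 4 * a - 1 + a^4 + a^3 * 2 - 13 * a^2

Adding the polynomials and combining like terms:
(-8*a^2 - 2*a - 1) + (a^2*(-5) + 6*a - 2*a^3 + a^4)
= a^4 + 4*a - 13*a^2 - 1 - 2*a^3
1) a^4 + 4*a - 13*a^2 - 1 - 2*a^3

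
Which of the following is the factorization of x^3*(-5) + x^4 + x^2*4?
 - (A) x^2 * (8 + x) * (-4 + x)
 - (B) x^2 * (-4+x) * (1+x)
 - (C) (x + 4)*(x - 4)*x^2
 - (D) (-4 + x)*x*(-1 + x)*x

We need to factor x^3*(-5) + x^4 + x^2*4.
The factored form is (-4 + x)*x*(-1 + x)*x.
D) (-4 + x)*x*(-1 + x)*x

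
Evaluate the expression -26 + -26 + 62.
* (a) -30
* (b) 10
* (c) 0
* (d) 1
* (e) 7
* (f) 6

First: -26 + -26 = -52
Then: -52 + 62 = 10
b) 10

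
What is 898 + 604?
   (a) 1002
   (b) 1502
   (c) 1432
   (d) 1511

898 + 604 = 1502
b) 1502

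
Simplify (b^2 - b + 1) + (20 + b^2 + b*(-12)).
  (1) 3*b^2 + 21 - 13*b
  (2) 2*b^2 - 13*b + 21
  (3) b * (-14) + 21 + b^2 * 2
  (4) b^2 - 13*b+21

Adding the polynomials and combining like terms:
(b^2 - b + 1) + (20 + b^2 + b*(-12))
= 2*b^2 - 13*b + 21
2) 2*b^2 - 13*b + 21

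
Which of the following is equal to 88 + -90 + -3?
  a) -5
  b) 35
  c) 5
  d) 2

First: 88 + -90 = -2
Then: -2 + -3 = -5
a) -5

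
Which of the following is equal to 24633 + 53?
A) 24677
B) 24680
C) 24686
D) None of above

24633 + 53 = 24686
C) 24686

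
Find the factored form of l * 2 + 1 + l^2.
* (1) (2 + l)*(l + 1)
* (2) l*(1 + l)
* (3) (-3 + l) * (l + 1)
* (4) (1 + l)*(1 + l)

We need to factor l * 2 + 1 + l^2.
The factored form is (1 + l)*(1 + l).
4) (1 + l)*(1 + l)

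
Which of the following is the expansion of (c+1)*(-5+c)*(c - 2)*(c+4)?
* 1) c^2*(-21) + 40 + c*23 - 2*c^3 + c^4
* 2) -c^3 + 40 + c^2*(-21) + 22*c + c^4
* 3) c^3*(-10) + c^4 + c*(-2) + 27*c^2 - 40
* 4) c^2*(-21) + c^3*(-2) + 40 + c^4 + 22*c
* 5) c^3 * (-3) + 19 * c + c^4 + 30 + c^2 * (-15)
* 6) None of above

Expanding (c+1)*(-5+c)*(c - 2)*(c+4):
= c^2*(-21) + c^3*(-2) + 40 + c^4 + 22*c
4) c^2*(-21) + c^3*(-2) + 40 + c^4 + 22*c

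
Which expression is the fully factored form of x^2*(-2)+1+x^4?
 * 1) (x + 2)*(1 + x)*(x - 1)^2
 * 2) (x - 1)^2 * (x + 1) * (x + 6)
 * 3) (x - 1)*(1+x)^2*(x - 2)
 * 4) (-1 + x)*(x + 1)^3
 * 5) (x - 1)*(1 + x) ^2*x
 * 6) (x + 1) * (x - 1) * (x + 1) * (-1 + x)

We need to factor x^2*(-2)+1+x^4.
The factored form is (x + 1) * (x - 1) * (x + 1) * (-1 + x).
6) (x + 1) * (x - 1) * (x + 1) * (-1 + x)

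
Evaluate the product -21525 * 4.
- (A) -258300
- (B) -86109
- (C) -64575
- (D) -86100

-21525 * 4 = -86100
D) -86100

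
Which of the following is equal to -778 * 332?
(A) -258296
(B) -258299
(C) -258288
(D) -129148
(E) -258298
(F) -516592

-778 * 332 = -258296
A) -258296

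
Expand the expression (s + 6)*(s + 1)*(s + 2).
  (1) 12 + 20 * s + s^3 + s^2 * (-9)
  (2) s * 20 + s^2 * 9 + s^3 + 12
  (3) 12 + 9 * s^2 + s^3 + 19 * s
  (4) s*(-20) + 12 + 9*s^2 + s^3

Expanding (s + 6)*(s + 1)*(s + 2):
= s * 20 + s^2 * 9 + s^3 + 12
2) s * 20 + s^2 * 9 + s^3 + 12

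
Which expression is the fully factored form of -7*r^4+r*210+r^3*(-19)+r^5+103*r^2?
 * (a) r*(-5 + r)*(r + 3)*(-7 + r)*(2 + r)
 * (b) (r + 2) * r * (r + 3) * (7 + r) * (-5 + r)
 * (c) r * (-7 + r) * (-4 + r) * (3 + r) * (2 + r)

We need to factor -7*r^4+r*210+r^3*(-19)+r^5+103*r^2.
The factored form is r*(-5 + r)*(r + 3)*(-7 + r)*(2 + r).
a) r*(-5 + r)*(r + 3)*(-7 + r)*(2 + r)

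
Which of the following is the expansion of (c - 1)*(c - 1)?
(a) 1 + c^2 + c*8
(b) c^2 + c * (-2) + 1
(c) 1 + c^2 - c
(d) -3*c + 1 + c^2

Expanding (c - 1)*(c - 1):
= c^2 + c * (-2) + 1
b) c^2 + c * (-2) + 1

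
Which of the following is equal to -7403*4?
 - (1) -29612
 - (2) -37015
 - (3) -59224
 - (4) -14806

-7403 * 4 = -29612
1) -29612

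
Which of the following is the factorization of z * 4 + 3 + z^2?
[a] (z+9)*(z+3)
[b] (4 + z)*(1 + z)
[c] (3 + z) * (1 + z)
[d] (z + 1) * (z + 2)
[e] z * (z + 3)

We need to factor z * 4 + 3 + z^2.
The factored form is (3 + z) * (1 + z).
c) (3 + z) * (1 + z)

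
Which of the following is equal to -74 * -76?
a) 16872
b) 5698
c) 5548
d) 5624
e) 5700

-74 * -76 = 5624
d) 5624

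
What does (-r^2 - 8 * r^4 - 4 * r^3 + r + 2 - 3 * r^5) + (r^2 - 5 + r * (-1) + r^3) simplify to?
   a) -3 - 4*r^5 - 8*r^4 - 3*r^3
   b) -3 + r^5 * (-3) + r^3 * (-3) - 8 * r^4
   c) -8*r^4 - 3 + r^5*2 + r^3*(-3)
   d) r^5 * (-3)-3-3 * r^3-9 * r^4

Adding the polynomials and combining like terms:
(-r^2 - 8*r^4 - 4*r^3 + r + 2 - 3*r^5) + (r^2 - 5 + r*(-1) + r^3)
= -3 + r^5 * (-3) + r^3 * (-3) - 8 * r^4
b) -3 + r^5 * (-3) + r^3 * (-3) - 8 * r^4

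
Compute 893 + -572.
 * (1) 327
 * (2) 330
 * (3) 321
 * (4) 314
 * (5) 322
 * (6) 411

893 + -572 = 321
3) 321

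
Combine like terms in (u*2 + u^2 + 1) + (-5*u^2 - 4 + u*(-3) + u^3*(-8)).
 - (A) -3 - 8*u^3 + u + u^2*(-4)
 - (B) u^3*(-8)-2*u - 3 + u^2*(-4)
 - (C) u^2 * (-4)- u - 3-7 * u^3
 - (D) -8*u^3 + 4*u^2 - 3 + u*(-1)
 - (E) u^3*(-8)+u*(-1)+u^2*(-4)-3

Adding the polynomials and combining like terms:
(u*2 + u^2 + 1) + (-5*u^2 - 4 + u*(-3) + u^3*(-8))
= u^3*(-8)+u*(-1)+u^2*(-4)-3
E) u^3*(-8)+u*(-1)+u^2*(-4)-3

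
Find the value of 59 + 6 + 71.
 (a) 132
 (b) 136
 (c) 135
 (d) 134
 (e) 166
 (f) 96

First: 59 + 6 = 65
Then: 65 + 71 = 136
b) 136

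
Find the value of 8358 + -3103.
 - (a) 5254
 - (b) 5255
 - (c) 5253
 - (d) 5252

8358 + -3103 = 5255
b) 5255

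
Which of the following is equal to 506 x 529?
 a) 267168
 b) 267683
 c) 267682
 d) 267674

506 * 529 = 267674
d) 267674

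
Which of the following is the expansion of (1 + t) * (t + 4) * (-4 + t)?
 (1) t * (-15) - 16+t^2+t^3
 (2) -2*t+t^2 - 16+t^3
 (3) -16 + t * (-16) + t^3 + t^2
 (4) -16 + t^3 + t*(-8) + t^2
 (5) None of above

Expanding (1 + t) * (t + 4) * (-4 + t):
= -16 + t * (-16) + t^3 + t^2
3) -16 + t * (-16) + t^3 + t^2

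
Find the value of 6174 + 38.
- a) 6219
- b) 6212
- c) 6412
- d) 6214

6174 + 38 = 6212
b) 6212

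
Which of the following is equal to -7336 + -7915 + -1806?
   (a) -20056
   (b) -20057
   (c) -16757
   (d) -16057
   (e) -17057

First: -7336 + -7915 = -15251
Then: -15251 + -1806 = -17057
e) -17057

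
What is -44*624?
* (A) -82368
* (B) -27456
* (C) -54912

-44 * 624 = -27456
B) -27456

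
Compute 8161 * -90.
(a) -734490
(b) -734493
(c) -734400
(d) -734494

8161 * -90 = -734490
a) -734490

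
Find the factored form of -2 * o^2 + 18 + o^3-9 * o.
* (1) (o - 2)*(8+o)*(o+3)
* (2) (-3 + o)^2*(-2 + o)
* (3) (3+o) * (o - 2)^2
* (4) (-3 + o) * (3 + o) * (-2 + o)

We need to factor -2 * o^2 + 18 + o^3-9 * o.
The factored form is (-3 + o) * (3 + o) * (-2 + o).
4) (-3 + o) * (3 + o) * (-2 + o)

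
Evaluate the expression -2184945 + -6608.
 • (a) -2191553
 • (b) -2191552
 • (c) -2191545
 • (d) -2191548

-2184945 + -6608 = -2191553
a) -2191553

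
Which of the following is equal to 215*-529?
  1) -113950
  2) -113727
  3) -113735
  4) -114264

215 * -529 = -113735
3) -113735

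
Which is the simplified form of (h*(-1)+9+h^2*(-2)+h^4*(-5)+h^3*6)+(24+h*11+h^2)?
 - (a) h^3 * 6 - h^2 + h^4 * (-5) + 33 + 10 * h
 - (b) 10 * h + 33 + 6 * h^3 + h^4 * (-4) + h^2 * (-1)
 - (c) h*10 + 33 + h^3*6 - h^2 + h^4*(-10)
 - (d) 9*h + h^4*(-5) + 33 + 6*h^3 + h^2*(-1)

Adding the polynomials and combining like terms:
(h*(-1) + 9 + h^2*(-2) + h^4*(-5) + h^3*6) + (24 + h*11 + h^2)
= h^3 * 6 - h^2 + h^4 * (-5) + 33 + 10 * h
a) h^3 * 6 - h^2 + h^4 * (-5) + 33 + 10 * h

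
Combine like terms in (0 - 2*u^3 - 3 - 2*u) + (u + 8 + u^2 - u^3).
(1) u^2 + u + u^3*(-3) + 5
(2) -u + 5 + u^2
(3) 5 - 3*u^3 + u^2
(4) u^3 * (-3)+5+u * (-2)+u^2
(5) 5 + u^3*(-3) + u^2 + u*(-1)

Adding the polynomials and combining like terms:
(0 - 2*u^3 - 3 - 2*u) + (u + 8 + u^2 - u^3)
= 5 + u^3*(-3) + u^2 + u*(-1)
5) 5 + u^3*(-3) + u^2 + u*(-1)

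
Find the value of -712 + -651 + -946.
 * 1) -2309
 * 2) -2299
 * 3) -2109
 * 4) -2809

First: -712 + -651 = -1363
Then: -1363 + -946 = -2309
1) -2309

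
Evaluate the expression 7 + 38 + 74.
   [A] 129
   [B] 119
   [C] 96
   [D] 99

First: 7 + 38 = 45
Then: 45 + 74 = 119
B) 119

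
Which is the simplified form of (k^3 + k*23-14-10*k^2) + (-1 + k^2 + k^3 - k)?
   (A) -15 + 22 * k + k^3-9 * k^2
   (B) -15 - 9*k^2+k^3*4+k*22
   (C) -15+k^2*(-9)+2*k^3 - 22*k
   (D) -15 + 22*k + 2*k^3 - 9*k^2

Adding the polynomials and combining like terms:
(k^3 + k*23 - 14 - 10*k^2) + (-1 + k^2 + k^3 - k)
= -15 + 22*k + 2*k^3 - 9*k^2
D) -15 + 22*k + 2*k^3 - 9*k^2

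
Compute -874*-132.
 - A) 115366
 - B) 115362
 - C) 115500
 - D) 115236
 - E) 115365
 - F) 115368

-874 * -132 = 115368
F) 115368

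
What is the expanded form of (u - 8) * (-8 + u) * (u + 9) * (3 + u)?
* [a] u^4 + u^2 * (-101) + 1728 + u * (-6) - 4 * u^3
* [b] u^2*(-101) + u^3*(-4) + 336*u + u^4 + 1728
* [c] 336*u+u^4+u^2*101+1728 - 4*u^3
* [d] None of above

Expanding (u - 8) * (-8 + u) * (u + 9) * (3 + u):
= u^2*(-101) + u^3*(-4) + 336*u + u^4 + 1728
b) u^2*(-101) + u^3*(-4) + 336*u + u^4 + 1728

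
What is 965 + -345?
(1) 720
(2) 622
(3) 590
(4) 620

965 + -345 = 620
4) 620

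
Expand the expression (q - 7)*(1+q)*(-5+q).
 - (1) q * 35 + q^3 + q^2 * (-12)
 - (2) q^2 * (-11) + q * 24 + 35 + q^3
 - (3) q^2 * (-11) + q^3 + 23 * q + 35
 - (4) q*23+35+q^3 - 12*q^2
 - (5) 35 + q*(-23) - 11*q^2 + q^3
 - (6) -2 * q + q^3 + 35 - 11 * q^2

Expanding (q - 7)*(1+q)*(-5+q):
= q^2 * (-11) + q^3 + 23 * q + 35
3) q^2 * (-11) + q^3 + 23 * q + 35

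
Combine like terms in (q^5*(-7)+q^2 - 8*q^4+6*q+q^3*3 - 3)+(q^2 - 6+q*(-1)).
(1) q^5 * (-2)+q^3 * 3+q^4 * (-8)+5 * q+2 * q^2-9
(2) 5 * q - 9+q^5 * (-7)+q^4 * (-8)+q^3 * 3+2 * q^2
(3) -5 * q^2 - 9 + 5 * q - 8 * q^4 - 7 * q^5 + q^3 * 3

Adding the polynomials and combining like terms:
(q^5*(-7) + q^2 - 8*q^4 + 6*q + q^3*3 - 3) + (q^2 - 6 + q*(-1))
= 5 * q - 9+q^5 * (-7)+q^4 * (-8)+q^3 * 3+2 * q^2
2) 5 * q - 9+q^5 * (-7)+q^4 * (-8)+q^3 * 3+2 * q^2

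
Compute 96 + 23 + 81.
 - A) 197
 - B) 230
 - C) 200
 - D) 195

First: 96 + 23 = 119
Then: 119 + 81 = 200
C) 200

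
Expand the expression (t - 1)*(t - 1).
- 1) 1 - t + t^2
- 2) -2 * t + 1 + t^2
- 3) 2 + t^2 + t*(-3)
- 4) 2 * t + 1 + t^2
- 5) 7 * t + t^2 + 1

Expanding (t - 1)*(t - 1):
= -2 * t + 1 + t^2
2) -2 * t + 1 + t^2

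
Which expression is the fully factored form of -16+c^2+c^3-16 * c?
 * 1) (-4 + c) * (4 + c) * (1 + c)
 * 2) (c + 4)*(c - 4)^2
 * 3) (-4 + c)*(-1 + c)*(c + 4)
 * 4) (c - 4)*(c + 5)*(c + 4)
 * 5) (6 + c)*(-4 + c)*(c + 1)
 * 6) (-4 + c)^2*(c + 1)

We need to factor -16+c^2+c^3-16 * c.
The factored form is (-4 + c) * (4 + c) * (1 + c).
1) (-4 + c) * (4 + c) * (1 + c)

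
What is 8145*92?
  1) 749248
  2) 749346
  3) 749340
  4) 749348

8145 * 92 = 749340
3) 749340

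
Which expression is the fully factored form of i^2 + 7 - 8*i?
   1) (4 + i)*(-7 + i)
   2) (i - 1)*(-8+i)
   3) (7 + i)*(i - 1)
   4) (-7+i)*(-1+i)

We need to factor i^2 + 7 - 8*i.
The factored form is (-7+i)*(-1+i).
4) (-7+i)*(-1+i)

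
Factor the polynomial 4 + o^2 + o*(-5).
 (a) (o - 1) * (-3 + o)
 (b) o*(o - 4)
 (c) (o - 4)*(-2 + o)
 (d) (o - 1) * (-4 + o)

We need to factor 4 + o^2 + o*(-5).
The factored form is (o - 1) * (-4 + o).
d) (o - 1) * (-4 + o)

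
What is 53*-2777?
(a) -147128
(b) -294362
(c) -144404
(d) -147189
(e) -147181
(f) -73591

53 * -2777 = -147181
e) -147181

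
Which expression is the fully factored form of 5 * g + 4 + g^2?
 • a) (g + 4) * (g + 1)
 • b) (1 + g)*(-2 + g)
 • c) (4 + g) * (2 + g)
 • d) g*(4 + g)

We need to factor 5 * g + 4 + g^2.
The factored form is (g + 4) * (g + 1).
a) (g + 4) * (g + 1)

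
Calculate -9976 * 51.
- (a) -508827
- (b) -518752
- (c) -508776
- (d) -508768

-9976 * 51 = -508776
c) -508776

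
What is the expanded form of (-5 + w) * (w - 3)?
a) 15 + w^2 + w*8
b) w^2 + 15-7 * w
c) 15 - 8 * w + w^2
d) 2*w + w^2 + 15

Expanding (-5 + w) * (w - 3):
= 15 - 8 * w + w^2
c) 15 - 8 * w + w^2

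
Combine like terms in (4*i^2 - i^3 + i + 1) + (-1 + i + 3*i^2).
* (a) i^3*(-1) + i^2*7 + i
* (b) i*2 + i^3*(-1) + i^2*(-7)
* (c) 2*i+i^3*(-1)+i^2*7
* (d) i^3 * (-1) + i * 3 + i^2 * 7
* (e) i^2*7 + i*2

Adding the polynomials and combining like terms:
(4*i^2 - i^3 + i + 1) + (-1 + i + 3*i^2)
= 2*i+i^3*(-1)+i^2*7
c) 2*i+i^3*(-1)+i^2*7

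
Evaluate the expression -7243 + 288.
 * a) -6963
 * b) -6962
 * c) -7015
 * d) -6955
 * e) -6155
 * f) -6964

-7243 + 288 = -6955
d) -6955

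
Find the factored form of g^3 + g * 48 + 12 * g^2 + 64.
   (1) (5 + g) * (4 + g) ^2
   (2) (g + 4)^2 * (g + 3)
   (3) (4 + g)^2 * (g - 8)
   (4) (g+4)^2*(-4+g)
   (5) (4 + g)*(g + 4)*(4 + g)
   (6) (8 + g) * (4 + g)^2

We need to factor g^3 + g * 48 + 12 * g^2 + 64.
The factored form is (4 + g)*(g + 4)*(4 + g).
5) (4 + g)*(g + 4)*(4 + g)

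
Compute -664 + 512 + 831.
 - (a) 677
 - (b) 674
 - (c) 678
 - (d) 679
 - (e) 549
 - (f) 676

First: -664 + 512 = -152
Then: -152 + 831 = 679
d) 679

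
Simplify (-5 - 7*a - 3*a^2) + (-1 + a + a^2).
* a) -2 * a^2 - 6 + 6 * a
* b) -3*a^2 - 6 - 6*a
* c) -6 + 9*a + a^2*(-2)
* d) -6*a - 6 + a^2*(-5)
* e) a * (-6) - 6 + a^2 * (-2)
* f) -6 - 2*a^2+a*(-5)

Adding the polynomials and combining like terms:
(-5 - 7*a - 3*a^2) + (-1 + a + a^2)
= a * (-6) - 6 + a^2 * (-2)
e) a * (-6) - 6 + a^2 * (-2)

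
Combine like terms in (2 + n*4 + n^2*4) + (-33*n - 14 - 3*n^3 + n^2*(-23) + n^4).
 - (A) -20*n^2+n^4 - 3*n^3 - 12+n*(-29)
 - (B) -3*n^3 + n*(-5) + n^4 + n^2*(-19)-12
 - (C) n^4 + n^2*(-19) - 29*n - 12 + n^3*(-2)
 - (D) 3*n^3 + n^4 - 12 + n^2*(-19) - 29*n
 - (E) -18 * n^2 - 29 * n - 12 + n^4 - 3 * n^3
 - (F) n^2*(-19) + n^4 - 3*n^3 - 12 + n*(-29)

Adding the polynomials and combining like terms:
(2 + n*4 + n^2*4) + (-33*n - 14 - 3*n^3 + n^2*(-23) + n^4)
= n^2*(-19) + n^4 - 3*n^3 - 12 + n*(-29)
F) n^2*(-19) + n^4 - 3*n^3 - 12 + n*(-29)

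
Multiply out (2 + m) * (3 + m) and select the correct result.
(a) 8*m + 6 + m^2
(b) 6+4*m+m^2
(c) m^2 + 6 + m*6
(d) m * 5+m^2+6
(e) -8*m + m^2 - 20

Expanding (2 + m) * (3 + m):
= m * 5+m^2+6
d) m * 5+m^2+6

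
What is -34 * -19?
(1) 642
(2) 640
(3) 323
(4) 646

-34 * -19 = 646
4) 646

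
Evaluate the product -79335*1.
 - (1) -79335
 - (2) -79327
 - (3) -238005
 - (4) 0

-79335 * 1 = -79335
1) -79335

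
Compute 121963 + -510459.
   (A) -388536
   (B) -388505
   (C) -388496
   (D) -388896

121963 + -510459 = -388496
C) -388496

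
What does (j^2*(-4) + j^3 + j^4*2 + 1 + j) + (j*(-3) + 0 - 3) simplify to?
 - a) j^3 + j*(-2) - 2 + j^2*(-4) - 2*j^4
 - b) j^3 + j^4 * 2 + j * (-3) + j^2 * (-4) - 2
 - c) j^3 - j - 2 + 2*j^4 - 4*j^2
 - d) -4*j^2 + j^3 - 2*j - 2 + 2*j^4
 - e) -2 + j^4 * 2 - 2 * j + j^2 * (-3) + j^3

Adding the polynomials and combining like terms:
(j^2*(-4) + j^3 + j^4*2 + 1 + j) + (j*(-3) + 0 - 3)
= -4*j^2 + j^3 - 2*j - 2 + 2*j^4
d) -4*j^2 + j^3 - 2*j - 2 + 2*j^4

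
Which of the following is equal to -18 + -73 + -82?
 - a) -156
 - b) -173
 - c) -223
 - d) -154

First: -18 + -73 = -91
Then: -91 + -82 = -173
b) -173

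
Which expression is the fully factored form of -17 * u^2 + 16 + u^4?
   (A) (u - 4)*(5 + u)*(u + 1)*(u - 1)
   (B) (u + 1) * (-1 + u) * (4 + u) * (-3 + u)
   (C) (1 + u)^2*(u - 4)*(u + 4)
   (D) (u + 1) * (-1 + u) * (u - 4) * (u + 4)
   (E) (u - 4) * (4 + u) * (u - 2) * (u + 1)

We need to factor -17 * u^2 + 16 + u^4.
The factored form is (u + 1) * (-1 + u) * (u - 4) * (u + 4).
D) (u + 1) * (-1 + u) * (u - 4) * (u + 4)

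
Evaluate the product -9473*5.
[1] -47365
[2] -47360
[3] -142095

-9473 * 5 = -47365
1) -47365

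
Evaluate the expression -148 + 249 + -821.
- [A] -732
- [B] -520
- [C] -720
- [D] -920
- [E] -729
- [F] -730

First: -148 + 249 = 101
Then: 101 + -821 = -720
C) -720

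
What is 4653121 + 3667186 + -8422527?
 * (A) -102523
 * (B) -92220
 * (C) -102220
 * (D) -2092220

First: 4653121 + 3667186 = 8320307
Then: 8320307 + -8422527 = -102220
C) -102220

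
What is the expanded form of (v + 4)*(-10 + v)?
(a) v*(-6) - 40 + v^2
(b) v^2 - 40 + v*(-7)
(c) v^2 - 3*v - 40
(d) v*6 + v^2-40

Expanding (v + 4)*(-10 + v):
= v*(-6) - 40 + v^2
a) v*(-6) - 40 + v^2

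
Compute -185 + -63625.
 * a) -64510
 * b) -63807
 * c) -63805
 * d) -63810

-185 + -63625 = -63810
d) -63810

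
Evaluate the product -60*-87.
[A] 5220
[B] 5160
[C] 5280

-60 * -87 = 5220
A) 5220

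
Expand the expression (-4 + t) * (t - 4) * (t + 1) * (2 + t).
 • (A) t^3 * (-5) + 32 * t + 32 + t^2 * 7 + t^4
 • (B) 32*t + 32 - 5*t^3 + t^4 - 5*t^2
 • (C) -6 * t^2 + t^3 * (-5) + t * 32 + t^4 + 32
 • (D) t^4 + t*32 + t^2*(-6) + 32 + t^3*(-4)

Expanding (-4 + t) * (t - 4) * (t + 1) * (2 + t):
= -6 * t^2 + t^3 * (-5) + t * 32 + t^4 + 32
C) -6 * t^2 + t^3 * (-5) + t * 32 + t^4 + 32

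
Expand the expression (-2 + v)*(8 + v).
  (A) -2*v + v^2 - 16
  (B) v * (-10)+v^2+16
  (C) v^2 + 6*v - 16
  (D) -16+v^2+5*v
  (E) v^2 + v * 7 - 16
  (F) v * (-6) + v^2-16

Expanding (-2 + v)*(8 + v):
= v^2 + 6*v - 16
C) v^2 + 6*v - 16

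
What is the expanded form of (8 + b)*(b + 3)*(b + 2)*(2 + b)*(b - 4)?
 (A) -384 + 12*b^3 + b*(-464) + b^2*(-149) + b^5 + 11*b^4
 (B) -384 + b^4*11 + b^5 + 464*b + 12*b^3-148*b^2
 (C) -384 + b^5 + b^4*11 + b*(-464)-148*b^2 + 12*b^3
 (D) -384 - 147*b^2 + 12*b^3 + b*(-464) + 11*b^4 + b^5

Expanding (8 + b)*(b + 3)*(b + 2)*(2 + b)*(b - 4):
= -384 + b^5 + b^4*11 + b*(-464)-148*b^2 + 12*b^3
C) -384 + b^5 + b^4*11 + b*(-464)-148*b^2 + 12*b^3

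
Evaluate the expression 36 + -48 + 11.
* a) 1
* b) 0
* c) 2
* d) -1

First: 36 + -48 = -12
Then: -12 + 11 = -1
d) -1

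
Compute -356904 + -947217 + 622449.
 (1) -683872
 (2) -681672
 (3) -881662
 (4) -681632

First: -356904 + -947217 = -1304121
Then: -1304121 + 622449 = -681672
2) -681672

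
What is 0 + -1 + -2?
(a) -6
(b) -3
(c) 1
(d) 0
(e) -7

First: 0 + -1 = -1
Then: -1 + -2 = -3
b) -3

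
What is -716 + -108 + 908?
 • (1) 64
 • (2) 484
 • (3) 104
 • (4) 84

First: -716 + -108 = -824
Then: -824 + 908 = 84
4) 84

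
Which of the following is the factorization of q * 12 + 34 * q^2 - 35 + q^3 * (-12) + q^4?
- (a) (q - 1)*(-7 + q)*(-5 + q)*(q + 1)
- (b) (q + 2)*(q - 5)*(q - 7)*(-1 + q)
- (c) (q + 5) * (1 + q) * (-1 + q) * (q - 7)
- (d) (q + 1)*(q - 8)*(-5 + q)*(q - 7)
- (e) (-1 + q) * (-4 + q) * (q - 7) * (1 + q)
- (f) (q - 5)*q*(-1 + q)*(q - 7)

We need to factor q * 12 + 34 * q^2 - 35 + q^3 * (-12) + q^4.
The factored form is (q - 1)*(-7 + q)*(-5 + q)*(q + 1).
a) (q - 1)*(-7 + q)*(-5 + q)*(q + 1)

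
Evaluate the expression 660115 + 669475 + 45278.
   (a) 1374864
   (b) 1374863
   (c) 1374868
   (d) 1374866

First: 660115 + 669475 = 1329590
Then: 1329590 + 45278 = 1374868
c) 1374868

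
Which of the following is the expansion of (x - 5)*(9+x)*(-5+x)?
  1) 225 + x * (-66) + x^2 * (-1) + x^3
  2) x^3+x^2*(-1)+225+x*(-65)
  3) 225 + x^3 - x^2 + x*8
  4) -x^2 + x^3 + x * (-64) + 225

Expanding (x - 5)*(9+x)*(-5+x):
= x^3+x^2*(-1)+225+x*(-65)
2) x^3+x^2*(-1)+225+x*(-65)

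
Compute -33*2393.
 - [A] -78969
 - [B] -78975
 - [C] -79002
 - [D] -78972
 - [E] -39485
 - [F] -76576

-33 * 2393 = -78969
A) -78969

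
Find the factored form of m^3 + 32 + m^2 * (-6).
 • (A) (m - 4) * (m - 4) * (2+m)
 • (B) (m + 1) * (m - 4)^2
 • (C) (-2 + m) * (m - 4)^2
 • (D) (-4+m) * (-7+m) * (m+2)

We need to factor m^3 + 32 + m^2 * (-6).
The factored form is (m - 4) * (m - 4) * (2+m).
A) (m - 4) * (m - 4) * (2+m)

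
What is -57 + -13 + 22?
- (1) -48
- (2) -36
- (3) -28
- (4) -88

First: -57 + -13 = -70
Then: -70 + 22 = -48
1) -48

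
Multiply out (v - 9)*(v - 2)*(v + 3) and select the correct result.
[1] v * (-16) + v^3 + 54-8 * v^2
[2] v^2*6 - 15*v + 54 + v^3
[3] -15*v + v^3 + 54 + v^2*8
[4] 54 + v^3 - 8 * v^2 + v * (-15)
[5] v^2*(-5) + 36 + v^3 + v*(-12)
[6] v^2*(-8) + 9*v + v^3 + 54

Expanding (v - 9)*(v - 2)*(v + 3):
= 54 + v^3 - 8 * v^2 + v * (-15)
4) 54 + v^3 - 8 * v^2 + v * (-15)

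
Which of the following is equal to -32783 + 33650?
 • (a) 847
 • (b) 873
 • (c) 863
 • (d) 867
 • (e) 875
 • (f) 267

-32783 + 33650 = 867
d) 867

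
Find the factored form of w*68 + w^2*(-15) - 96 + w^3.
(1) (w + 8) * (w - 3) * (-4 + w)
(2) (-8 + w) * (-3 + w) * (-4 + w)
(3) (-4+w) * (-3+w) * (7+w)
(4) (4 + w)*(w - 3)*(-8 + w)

We need to factor w*68 + w^2*(-15) - 96 + w^3.
The factored form is (-8 + w) * (-3 + w) * (-4 + w).
2) (-8 + w) * (-3 + w) * (-4 + w)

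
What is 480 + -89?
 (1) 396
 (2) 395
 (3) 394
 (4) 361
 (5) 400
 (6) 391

480 + -89 = 391
6) 391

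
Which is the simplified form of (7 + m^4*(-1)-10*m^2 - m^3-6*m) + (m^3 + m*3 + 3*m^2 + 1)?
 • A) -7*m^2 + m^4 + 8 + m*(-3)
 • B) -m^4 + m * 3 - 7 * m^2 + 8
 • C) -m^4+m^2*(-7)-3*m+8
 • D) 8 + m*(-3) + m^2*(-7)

Adding the polynomials and combining like terms:
(7 + m^4*(-1) - 10*m^2 - m^3 - 6*m) + (m^3 + m*3 + 3*m^2 + 1)
= -m^4+m^2*(-7)-3*m+8
C) -m^4+m^2*(-7)-3*m+8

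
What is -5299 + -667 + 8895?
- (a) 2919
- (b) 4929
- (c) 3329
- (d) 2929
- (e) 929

First: -5299 + -667 = -5966
Then: -5966 + 8895 = 2929
d) 2929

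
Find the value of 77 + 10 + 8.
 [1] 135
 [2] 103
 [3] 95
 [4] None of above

First: 77 + 10 = 87
Then: 87 + 8 = 95
3) 95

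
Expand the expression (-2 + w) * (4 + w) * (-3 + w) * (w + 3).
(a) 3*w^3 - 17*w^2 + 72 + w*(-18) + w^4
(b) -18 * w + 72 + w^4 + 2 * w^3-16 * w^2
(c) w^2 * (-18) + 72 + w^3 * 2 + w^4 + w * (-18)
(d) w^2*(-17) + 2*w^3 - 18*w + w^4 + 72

Expanding (-2 + w) * (4 + w) * (-3 + w) * (w + 3):
= w^2*(-17) + 2*w^3 - 18*w + w^4 + 72
d) w^2*(-17) + 2*w^3 - 18*w + w^4 + 72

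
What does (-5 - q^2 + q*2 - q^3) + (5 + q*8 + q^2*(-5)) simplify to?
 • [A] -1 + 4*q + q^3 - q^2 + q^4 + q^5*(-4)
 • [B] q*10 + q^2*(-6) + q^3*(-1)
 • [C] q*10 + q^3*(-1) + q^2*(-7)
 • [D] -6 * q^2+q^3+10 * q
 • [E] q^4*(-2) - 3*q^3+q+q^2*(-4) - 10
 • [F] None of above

Adding the polynomials and combining like terms:
(-5 - q^2 + q*2 - q^3) + (5 + q*8 + q^2*(-5))
= q*10 + q^2*(-6) + q^3*(-1)
B) q*10 + q^2*(-6) + q^3*(-1)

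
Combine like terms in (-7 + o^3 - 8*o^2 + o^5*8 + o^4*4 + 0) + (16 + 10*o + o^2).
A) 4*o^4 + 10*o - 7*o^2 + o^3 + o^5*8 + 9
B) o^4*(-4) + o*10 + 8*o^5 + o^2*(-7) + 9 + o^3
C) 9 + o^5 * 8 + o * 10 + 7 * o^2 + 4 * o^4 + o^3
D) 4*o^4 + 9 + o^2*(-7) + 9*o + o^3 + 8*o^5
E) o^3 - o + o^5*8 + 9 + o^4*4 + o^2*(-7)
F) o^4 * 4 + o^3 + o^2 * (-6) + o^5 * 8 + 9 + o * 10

Adding the polynomials and combining like terms:
(-7 + o^3 - 8*o^2 + o^5*8 + o^4*4 + 0) + (16 + 10*o + o^2)
= 4*o^4 + 10*o - 7*o^2 + o^3 + o^5*8 + 9
A) 4*o^4 + 10*o - 7*o^2 + o^3 + o^5*8 + 9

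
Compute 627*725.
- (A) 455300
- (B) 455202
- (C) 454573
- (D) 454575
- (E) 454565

627 * 725 = 454575
D) 454575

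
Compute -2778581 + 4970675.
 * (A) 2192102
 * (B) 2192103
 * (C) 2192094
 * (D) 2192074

-2778581 + 4970675 = 2192094
C) 2192094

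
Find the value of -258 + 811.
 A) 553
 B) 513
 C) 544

-258 + 811 = 553
A) 553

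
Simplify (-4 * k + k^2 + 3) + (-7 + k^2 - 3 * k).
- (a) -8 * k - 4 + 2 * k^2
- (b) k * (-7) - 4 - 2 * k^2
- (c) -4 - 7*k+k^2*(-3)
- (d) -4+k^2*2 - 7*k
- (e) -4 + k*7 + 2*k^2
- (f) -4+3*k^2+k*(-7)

Adding the polynomials and combining like terms:
(-4*k + k^2 + 3) + (-7 + k^2 - 3*k)
= -4+k^2*2 - 7*k
d) -4+k^2*2 - 7*k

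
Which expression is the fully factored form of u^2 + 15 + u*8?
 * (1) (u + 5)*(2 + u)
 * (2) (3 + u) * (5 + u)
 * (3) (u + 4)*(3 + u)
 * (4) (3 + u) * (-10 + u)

We need to factor u^2 + 15 + u*8.
The factored form is (3 + u) * (5 + u).
2) (3 + u) * (5 + u)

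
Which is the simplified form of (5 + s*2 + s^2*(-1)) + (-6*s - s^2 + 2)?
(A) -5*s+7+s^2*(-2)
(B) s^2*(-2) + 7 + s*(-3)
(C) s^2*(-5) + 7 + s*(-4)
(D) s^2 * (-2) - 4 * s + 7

Adding the polynomials and combining like terms:
(5 + s*2 + s^2*(-1)) + (-6*s - s^2 + 2)
= s^2 * (-2) - 4 * s + 7
D) s^2 * (-2) - 4 * s + 7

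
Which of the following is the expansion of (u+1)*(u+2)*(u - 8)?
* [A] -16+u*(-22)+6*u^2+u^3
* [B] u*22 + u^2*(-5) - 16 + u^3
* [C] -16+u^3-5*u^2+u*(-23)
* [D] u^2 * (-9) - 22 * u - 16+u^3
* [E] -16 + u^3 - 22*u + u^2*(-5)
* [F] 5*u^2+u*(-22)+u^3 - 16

Expanding (u+1)*(u+2)*(u - 8):
= -16 + u^3 - 22*u + u^2*(-5)
E) -16 + u^3 - 22*u + u^2*(-5)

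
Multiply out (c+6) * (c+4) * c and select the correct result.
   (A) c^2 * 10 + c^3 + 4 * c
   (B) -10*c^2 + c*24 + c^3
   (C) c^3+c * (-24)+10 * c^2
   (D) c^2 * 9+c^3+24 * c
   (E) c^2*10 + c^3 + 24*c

Expanding (c+6) * (c+4) * c:
= c^2*10 + c^3 + 24*c
E) c^2*10 + c^3 + 24*c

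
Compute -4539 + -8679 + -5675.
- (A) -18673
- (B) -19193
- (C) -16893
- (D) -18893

First: -4539 + -8679 = -13218
Then: -13218 + -5675 = -18893
D) -18893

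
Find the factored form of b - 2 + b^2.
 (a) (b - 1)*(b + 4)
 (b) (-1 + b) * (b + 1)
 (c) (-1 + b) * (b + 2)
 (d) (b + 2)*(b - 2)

We need to factor b - 2 + b^2.
The factored form is (-1 + b) * (b + 2).
c) (-1 + b) * (b + 2)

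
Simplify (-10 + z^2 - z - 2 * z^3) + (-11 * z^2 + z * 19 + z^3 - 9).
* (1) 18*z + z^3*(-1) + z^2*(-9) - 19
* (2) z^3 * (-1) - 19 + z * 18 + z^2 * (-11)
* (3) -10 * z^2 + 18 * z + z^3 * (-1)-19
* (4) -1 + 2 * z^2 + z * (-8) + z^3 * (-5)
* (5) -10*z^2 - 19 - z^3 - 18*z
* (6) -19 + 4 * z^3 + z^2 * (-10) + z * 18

Adding the polynomials and combining like terms:
(-10 + z^2 - z - 2*z^3) + (-11*z^2 + z*19 + z^3 - 9)
= -10 * z^2 + 18 * z + z^3 * (-1)-19
3) -10 * z^2 + 18 * z + z^3 * (-1)-19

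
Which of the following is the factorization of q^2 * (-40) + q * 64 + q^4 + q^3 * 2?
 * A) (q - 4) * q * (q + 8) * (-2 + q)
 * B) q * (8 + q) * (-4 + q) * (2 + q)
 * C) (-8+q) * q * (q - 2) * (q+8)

We need to factor q^2 * (-40) + q * 64 + q^4 + q^3 * 2.
The factored form is (q - 4) * q * (q + 8) * (-2 + q).
A) (q - 4) * q * (q + 8) * (-2 + q)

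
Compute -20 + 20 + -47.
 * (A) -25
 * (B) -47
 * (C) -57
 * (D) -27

First: -20 + 20 = 0
Then: 0 + -47 = -47
B) -47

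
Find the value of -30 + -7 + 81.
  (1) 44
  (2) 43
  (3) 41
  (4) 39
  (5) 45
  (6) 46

First: -30 + -7 = -37
Then: -37 + 81 = 44
1) 44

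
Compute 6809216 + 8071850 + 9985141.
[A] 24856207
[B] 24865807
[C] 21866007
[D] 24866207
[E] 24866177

First: 6809216 + 8071850 = 14881066
Then: 14881066 + 9985141 = 24866207
D) 24866207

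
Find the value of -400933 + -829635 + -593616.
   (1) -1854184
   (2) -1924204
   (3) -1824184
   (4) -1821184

First: -400933 + -829635 = -1230568
Then: -1230568 + -593616 = -1824184
3) -1824184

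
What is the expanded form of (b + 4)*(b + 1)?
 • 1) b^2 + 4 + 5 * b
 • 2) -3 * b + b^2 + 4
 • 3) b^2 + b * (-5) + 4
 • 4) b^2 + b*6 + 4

Expanding (b + 4)*(b + 1):
= b^2 + 4 + 5 * b
1) b^2 + 4 + 5 * b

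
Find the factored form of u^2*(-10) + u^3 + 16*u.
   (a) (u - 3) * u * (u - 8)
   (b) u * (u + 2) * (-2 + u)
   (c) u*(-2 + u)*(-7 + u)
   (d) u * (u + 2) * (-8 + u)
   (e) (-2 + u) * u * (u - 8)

We need to factor u^2*(-10) + u^3 + 16*u.
The factored form is (-2 + u) * u * (u - 8).
e) (-2 + u) * u * (u - 8)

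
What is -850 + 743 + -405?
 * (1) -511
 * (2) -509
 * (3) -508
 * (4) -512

First: -850 + 743 = -107
Then: -107 + -405 = -512
4) -512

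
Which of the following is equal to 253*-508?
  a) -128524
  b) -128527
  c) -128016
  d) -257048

253 * -508 = -128524
a) -128524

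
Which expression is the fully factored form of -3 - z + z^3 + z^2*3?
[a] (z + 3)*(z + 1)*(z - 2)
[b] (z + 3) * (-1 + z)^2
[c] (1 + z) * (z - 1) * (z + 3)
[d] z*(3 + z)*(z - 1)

We need to factor -3 - z + z^3 + z^2*3.
The factored form is (1 + z) * (z - 1) * (z + 3).
c) (1 + z) * (z - 1) * (z + 3)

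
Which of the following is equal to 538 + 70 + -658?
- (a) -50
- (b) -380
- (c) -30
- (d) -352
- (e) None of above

First: 538 + 70 = 608
Then: 608 + -658 = -50
a) -50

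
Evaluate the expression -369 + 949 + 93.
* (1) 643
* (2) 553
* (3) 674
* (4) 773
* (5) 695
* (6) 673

First: -369 + 949 = 580
Then: 580 + 93 = 673
6) 673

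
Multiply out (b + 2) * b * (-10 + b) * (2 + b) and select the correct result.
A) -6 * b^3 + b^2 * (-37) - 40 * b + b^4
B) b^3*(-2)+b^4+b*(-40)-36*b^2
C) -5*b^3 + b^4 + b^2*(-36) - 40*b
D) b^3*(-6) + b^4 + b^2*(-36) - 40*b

Expanding (b + 2) * b * (-10 + b) * (2 + b):
= b^3*(-6) + b^4 + b^2*(-36) - 40*b
D) b^3*(-6) + b^4 + b^2*(-36) - 40*b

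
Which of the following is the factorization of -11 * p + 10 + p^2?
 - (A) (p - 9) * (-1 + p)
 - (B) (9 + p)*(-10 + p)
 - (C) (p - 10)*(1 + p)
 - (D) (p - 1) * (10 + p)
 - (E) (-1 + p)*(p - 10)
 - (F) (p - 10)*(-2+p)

We need to factor -11 * p + 10 + p^2.
The factored form is (-1 + p)*(p - 10).
E) (-1 + p)*(p - 10)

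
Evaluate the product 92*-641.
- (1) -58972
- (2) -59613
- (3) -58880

92 * -641 = -58972
1) -58972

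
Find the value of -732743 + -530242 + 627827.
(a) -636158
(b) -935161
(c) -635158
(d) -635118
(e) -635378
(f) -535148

First: -732743 + -530242 = -1262985
Then: -1262985 + 627827 = -635158
c) -635158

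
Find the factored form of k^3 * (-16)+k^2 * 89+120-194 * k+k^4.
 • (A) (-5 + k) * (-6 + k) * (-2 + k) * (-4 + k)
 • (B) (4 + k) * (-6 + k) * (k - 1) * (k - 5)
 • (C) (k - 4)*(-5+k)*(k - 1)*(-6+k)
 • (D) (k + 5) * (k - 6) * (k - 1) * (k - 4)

We need to factor k^3 * (-16)+k^2 * 89+120-194 * k+k^4.
The factored form is (k - 4)*(-5+k)*(k - 1)*(-6+k).
C) (k - 4)*(-5+k)*(k - 1)*(-6+k)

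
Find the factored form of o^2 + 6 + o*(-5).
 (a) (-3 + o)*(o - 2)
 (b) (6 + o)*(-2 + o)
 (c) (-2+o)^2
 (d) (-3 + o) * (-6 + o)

We need to factor o^2 + 6 + o*(-5).
The factored form is (-3 + o)*(o - 2).
a) (-3 + o)*(o - 2)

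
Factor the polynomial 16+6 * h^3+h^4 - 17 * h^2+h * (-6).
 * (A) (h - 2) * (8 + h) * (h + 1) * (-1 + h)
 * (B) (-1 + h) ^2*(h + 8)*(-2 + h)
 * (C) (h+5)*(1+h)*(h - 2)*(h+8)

We need to factor 16+6 * h^3+h^4 - 17 * h^2+h * (-6).
The factored form is (h - 2) * (8 + h) * (h + 1) * (-1 + h).
A) (h - 2) * (8 + h) * (h + 1) * (-1 + h)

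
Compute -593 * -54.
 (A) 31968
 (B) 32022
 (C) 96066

-593 * -54 = 32022
B) 32022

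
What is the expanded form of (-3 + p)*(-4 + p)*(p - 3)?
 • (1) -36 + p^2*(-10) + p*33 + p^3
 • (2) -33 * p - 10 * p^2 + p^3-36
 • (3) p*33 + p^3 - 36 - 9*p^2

Expanding (-3 + p)*(-4 + p)*(p - 3):
= -36 + p^2*(-10) + p*33 + p^3
1) -36 + p^2*(-10) + p*33 + p^3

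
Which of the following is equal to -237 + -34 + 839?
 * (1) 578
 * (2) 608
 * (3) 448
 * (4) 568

First: -237 + -34 = -271
Then: -271 + 839 = 568
4) 568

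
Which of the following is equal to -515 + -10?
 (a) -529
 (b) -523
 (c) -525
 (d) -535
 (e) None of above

-515 + -10 = -525
c) -525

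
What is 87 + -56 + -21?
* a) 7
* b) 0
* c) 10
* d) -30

First: 87 + -56 = 31
Then: 31 + -21 = 10
c) 10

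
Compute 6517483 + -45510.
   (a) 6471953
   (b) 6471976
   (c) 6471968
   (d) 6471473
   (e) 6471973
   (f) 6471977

6517483 + -45510 = 6471973
e) 6471973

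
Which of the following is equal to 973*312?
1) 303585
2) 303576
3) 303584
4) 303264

973 * 312 = 303576
2) 303576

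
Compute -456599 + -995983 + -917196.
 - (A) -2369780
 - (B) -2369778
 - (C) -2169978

First: -456599 + -995983 = -1452582
Then: -1452582 + -917196 = -2369778
B) -2369778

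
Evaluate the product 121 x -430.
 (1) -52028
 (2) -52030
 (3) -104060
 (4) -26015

121 * -430 = -52030
2) -52030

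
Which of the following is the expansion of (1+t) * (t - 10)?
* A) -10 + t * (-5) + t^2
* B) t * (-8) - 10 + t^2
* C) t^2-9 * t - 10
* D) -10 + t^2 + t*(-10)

Expanding (1+t) * (t - 10):
= t^2-9 * t - 10
C) t^2-9 * t - 10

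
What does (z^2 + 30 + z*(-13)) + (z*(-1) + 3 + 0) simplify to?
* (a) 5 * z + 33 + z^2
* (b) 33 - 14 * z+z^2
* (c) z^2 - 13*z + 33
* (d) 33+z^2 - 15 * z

Adding the polynomials and combining like terms:
(z^2 + 30 + z*(-13)) + (z*(-1) + 3 + 0)
= 33 - 14 * z+z^2
b) 33 - 14 * z+z^2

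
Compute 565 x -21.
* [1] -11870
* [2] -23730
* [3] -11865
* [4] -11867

565 * -21 = -11865
3) -11865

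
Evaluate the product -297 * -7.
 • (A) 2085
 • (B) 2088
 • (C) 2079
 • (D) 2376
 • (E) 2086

-297 * -7 = 2079
C) 2079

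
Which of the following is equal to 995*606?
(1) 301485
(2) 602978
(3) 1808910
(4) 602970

995 * 606 = 602970
4) 602970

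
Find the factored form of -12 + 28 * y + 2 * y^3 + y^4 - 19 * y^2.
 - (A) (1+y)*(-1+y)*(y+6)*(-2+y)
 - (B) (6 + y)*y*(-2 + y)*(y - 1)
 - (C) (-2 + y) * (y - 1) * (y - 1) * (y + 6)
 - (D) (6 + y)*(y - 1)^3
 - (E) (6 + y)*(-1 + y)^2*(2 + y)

We need to factor -12 + 28 * y + 2 * y^3 + y^4 - 19 * y^2.
The factored form is (-2 + y) * (y - 1) * (y - 1) * (y + 6).
C) (-2 + y) * (y - 1) * (y - 1) * (y + 6)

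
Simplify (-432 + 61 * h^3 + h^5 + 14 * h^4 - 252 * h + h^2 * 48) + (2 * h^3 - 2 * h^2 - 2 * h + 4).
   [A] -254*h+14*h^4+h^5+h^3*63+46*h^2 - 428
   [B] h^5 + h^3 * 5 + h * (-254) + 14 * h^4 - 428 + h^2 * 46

Adding the polynomials and combining like terms:
(-432 + 61*h^3 + h^5 + 14*h^4 - 252*h + h^2*48) + (2*h^3 - 2*h^2 - 2*h + 4)
= -254*h+14*h^4+h^5+h^3*63+46*h^2 - 428
A) -254*h+14*h^4+h^5+h^3*63+46*h^2 - 428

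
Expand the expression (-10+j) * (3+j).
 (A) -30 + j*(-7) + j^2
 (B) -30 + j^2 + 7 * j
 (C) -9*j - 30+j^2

Expanding (-10+j) * (3+j):
= -30 + j*(-7) + j^2
A) -30 + j*(-7) + j^2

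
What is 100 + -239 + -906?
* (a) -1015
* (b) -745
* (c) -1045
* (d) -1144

First: 100 + -239 = -139
Then: -139 + -906 = -1045
c) -1045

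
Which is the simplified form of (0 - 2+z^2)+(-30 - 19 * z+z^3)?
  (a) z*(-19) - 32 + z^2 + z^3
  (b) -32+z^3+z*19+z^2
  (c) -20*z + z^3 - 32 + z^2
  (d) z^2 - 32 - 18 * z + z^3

Adding the polynomials and combining like terms:
(0 - 2 + z^2) + (-30 - 19*z + z^3)
= z*(-19) - 32 + z^2 + z^3
a) z*(-19) - 32 + z^2 + z^3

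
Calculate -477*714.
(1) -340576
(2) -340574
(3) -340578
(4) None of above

-477 * 714 = -340578
3) -340578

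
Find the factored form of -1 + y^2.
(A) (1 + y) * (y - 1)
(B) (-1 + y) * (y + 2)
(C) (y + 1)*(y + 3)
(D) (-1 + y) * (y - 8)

We need to factor -1 + y^2.
The factored form is (1 + y) * (y - 1).
A) (1 + y) * (y - 1)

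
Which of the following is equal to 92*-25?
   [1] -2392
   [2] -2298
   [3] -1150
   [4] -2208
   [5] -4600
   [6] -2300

92 * -25 = -2300
6) -2300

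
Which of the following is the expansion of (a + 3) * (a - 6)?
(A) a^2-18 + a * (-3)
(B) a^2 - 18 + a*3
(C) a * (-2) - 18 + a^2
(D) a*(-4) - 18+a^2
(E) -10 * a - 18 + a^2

Expanding (a + 3) * (a - 6):
= a^2-18 + a * (-3)
A) a^2-18 + a * (-3)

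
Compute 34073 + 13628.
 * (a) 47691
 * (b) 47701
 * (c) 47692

34073 + 13628 = 47701
b) 47701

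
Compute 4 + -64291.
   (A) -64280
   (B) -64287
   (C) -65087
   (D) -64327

4 + -64291 = -64287
B) -64287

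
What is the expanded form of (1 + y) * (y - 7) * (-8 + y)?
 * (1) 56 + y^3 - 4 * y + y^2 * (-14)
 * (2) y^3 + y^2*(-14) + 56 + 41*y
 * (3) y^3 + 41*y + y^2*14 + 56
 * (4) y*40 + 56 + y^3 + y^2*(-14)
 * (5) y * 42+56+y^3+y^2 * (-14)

Expanding (1 + y) * (y - 7) * (-8 + y):
= y^3 + y^2*(-14) + 56 + 41*y
2) y^3 + y^2*(-14) + 56 + 41*y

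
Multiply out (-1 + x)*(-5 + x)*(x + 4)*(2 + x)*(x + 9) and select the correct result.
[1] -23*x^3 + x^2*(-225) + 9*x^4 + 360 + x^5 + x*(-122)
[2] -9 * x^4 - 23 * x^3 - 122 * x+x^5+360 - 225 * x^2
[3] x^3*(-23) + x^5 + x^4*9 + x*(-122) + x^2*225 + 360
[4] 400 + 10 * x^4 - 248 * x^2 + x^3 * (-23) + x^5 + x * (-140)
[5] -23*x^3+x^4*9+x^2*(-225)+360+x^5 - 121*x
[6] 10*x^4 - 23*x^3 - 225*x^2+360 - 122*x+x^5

Expanding (-1 + x)*(-5 + x)*(x + 4)*(2 + x)*(x + 9):
= -23*x^3 + x^2*(-225) + 9*x^4 + 360 + x^5 + x*(-122)
1) -23*x^3 + x^2*(-225) + 9*x^4 + 360 + x^5 + x*(-122)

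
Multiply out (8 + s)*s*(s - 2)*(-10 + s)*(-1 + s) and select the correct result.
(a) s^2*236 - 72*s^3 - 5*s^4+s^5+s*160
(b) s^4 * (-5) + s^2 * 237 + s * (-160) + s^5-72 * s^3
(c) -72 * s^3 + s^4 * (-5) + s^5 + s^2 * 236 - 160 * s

Expanding (8 + s)*s*(s - 2)*(-10 + s)*(-1 + s):
= -72 * s^3 + s^4 * (-5) + s^5 + s^2 * 236 - 160 * s
c) -72 * s^3 + s^4 * (-5) + s^5 + s^2 * 236 - 160 * s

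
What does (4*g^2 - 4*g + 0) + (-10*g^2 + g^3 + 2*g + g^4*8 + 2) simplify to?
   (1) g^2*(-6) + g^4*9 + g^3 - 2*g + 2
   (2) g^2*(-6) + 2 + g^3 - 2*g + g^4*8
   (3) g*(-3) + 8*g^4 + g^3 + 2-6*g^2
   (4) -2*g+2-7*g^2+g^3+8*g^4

Adding the polynomials and combining like terms:
(4*g^2 - 4*g + 0) + (-10*g^2 + g^3 + 2*g + g^4*8 + 2)
= g^2*(-6) + 2 + g^3 - 2*g + g^4*8
2) g^2*(-6) + 2 + g^3 - 2*g + g^4*8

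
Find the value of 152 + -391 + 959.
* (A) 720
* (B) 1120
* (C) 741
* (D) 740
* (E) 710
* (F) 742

First: 152 + -391 = -239
Then: -239 + 959 = 720
A) 720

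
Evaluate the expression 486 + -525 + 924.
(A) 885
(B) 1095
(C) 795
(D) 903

First: 486 + -525 = -39
Then: -39 + 924 = 885
A) 885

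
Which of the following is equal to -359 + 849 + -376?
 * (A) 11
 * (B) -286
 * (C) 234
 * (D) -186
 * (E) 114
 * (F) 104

First: -359 + 849 = 490
Then: 490 + -376 = 114
E) 114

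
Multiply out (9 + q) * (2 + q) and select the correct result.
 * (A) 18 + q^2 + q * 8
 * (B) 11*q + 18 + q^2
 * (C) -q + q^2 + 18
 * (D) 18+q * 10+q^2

Expanding (9 + q) * (2 + q):
= 11*q + 18 + q^2
B) 11*q + 18 + q^2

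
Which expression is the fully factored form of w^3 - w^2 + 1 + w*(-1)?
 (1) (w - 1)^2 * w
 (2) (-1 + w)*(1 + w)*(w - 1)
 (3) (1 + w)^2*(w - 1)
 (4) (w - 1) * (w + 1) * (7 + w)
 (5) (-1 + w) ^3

We need to factor w^3 - w^2 + 1 + w*(-1).
The factored form is (-1 + w)*(1 + w)*(w - 1).
2) (-1 + w)*(1 + w)*(w - 1)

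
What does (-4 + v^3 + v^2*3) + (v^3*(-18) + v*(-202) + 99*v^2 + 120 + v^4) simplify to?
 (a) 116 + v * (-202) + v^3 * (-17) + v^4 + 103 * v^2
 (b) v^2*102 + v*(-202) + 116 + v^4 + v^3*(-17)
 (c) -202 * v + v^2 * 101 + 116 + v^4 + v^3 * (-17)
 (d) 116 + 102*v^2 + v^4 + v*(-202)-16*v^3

Adding the polynomials and combining like terms:
(-4 + v^3 + v^2*3) + (v^3*(-18) + v*(-202) + 99*v^2 + 120 + v^4)
= v^2*102 + v*(-202) + 116 + v^4 + v^3*(-17)
b) v^2*102 + v*(-202) + 116 + v^4 + v^3*(-17)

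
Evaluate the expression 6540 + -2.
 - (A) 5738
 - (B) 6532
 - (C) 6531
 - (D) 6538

6540 + -2 = 6538
D) 6538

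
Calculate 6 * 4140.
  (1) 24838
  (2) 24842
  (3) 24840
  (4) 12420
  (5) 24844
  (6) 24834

6 * 4140 = 24840
3) 24840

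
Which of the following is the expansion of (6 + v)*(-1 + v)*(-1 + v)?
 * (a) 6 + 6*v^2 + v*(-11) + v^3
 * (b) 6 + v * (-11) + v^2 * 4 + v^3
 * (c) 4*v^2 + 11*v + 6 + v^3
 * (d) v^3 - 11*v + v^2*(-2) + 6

Expanding (6 + v)*(-1 + v)*(-1 + v):
= 6 + v * (-11) + v^2 * 4 + v^3
b) 6 + v * (-11) + v^2 * 4 + v^3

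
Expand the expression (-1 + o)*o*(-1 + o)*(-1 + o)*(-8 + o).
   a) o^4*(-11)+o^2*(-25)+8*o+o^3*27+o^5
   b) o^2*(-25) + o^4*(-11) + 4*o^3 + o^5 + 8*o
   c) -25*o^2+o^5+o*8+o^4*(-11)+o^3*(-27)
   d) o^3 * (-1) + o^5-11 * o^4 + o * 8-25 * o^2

Expanding (-1 + o)*o*(-1 + o)*(-1 + o)*(-8 + o):
= o^4*(-11)+o^2*(-25)+8*o+o^3*27+o^5
a) o^4*(-11)+o^2*(-25)+8*o+o^3*27+o^5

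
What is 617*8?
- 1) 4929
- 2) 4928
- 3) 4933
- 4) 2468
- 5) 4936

617 * 8 = 4936
5) 4936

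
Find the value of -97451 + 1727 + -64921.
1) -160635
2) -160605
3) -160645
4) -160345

First: -97451 + 1727 = -95724
Then: -95724 + -64921 = -160645
3) -160645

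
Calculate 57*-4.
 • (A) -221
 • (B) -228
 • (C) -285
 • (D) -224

57 * -4 = -228
B) -228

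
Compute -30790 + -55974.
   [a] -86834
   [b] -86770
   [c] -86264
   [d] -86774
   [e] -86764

-30790 + -55974 = -86764
e) -86764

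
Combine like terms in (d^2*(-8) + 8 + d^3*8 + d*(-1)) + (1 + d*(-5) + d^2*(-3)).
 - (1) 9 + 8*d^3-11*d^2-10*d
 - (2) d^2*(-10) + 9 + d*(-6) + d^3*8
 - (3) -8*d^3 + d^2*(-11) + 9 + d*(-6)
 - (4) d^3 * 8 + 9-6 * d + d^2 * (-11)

Adding the polynomials and combining like terms:
(d^2*(-8) + 8 + d^3*8 + d*(-1)) + (1 + d*(-5) + d^2*(-3))
= d^3 * 8 + 9-6 * d + d^2 * (-11)
4) d^3 * 8 + 9-6 * d + d^2 * (-11)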